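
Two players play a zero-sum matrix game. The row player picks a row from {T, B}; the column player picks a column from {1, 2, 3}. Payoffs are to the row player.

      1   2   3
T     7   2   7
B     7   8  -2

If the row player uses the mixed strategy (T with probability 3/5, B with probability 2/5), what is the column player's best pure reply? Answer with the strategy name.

If the column player plays 1, the row player's expected payoff is (3/5)·7 + (2/5)·7 = 7.
If the column player plays 2, the row player's expected payoff is (3/5)·2 + (2/5)·8 = 22/5.
If the column player plays 3, the row player's expected payoff is (3/5)·7 + (2/5)·(-2) = 17/5.
The column player minimizes the row player's payoff; the smallest is 17/5, so the best response is 3.

3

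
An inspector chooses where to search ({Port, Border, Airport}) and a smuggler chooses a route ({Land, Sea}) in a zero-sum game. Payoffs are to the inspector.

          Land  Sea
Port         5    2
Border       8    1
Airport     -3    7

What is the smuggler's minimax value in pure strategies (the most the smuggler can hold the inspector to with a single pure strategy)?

Column maxima: Land → 8, Sea → 7.
The smallest of these is 7.

7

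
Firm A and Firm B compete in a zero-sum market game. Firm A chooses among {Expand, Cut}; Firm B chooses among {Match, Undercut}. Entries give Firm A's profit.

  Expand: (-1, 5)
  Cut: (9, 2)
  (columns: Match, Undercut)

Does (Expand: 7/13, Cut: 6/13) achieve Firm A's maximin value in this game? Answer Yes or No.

Yes

Against Match this mix gives (7/13)·(-1) + (6/13)·9 = 47/13.
Against Undercut this mix gives (7/13)·5 + (6/13)·2 = 47/13.
All of Firm B's active replies (Match, Undercut) yield 47/13, and no column does worse for Firm A. The mix makes Firm B indifferent and guarantees 47/13, so it is optimal.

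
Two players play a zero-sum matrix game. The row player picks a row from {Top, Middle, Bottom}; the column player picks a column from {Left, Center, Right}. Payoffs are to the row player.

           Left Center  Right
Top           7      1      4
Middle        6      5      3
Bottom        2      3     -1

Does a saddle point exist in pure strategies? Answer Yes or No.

No

Row minima: Top → 1, Middle → 3, Bottom → -1; maximin = 3.
Column maxima: Left → 7, Center → 5, Right → 4; minimax = 4.
3 ≠ 4, so no pure-strategy equilibrium exists.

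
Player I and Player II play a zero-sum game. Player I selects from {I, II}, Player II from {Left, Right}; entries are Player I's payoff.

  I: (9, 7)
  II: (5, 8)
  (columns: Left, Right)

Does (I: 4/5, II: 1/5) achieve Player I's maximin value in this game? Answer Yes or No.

No

Against Left this mix gives (4/5)·9 + (1/5)·5 = 41/5.
Against Right this mix gives (4/5)·7 + (1/5)·8 = 36/5.
Player II will play Right, holding Player I to 36/5. Shifting weight toward the row that does better against Right would raise this floor (the equalizing mix achieves 37/5 against both Right and Left), so the proposed strategy is not optimal.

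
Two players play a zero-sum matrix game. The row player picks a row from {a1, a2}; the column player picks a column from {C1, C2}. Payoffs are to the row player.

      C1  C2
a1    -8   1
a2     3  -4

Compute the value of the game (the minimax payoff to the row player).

Row minima: a1 → -8, a2 → -4; maximin = -4.
Column maxima: C1 → 3, C2 → 1; minimax = 1.
-4 ≠ 1, so there is no saddle point; optimal play is mixed.
Let the row player play a1 with probability p. Expected payoff against C1: (-8)p + 3(1−p) = −11p + 3; against C2: 1p + (-4)(1−p) = 5p − 4.
Setting these equal: −11p + 3 = 5p − 4 ⇒ −16p = -7 ⇒ p = 7/16, and the value is (-11)·(7/16) + 3 = -29/16.
For the column player: with q = P(C1), equating a1's and a2's payoffs gives −9q + 1 = 7q − 4 ⇒ q = 5/16.

-29/16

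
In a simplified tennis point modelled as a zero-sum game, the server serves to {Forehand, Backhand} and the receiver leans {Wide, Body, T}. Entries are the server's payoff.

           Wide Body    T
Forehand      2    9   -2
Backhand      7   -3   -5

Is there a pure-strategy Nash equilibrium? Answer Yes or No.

Row minima: Forehand → -2, Backhand → -5; maximin = -2.
Column maxima: Wide → 7, Body → 9, T → -2; minimax = -2.
maximin = minimax = -2, so a saddle point exists.

Yes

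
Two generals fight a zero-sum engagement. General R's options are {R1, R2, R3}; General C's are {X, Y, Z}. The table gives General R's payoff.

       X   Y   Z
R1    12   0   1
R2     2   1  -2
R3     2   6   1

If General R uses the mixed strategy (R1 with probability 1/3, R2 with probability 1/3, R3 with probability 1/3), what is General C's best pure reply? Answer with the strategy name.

Z

If General C plays X, General R's expected payoff is (1/3)·12 + (1/3)·2 + (1/3)·2 = 16/3.
If General C plays Y, General R's expected payoff is (1/3)·0 + (1/3)·1 + (1/3)·6 = 7/3.
If General C plays Z, General R's expected payoff is (1/3)·1 + (1/3)·(-2) + (1/3)·1 = 0.
General C minimizes General R's payoff; the smallest is 0, so the best response is Z.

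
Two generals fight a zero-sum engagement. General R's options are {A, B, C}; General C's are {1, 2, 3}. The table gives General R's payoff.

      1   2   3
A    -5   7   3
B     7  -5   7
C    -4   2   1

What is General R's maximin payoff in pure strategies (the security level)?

-4

Row minima: A → -5, B → -5, C → -4.
The best of these is -4.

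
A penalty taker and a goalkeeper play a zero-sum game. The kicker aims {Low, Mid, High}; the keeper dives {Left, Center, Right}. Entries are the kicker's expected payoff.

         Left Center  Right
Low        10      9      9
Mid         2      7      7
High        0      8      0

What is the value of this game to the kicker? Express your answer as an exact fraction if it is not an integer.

9

Row minima: Low → 9, Mid → 2, High → 0; maximin = 9.
Column maxima: Left → 10, Center → 9, Right → 9; minimax = 9.
Since maximin = minimax = 9, there is a saddle point and the value is 9.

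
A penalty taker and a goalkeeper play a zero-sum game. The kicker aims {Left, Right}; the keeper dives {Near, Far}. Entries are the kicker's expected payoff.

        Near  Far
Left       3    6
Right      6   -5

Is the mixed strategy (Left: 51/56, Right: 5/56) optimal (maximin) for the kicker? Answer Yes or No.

Against Near this mix gives (51/56)·3 + (5/56)·6 = 183/56.
Against Far this mix gives (51/56)·6 + (5/56)·(-5) = 281/56.
The keeper will play Near, holding the kicker to 183/56. Shifting weight toward the row that does better against Near would raise this floor (the equalizing mix achieves 51/14 against both Near and Far), so the proposed strategy is not optimal.

No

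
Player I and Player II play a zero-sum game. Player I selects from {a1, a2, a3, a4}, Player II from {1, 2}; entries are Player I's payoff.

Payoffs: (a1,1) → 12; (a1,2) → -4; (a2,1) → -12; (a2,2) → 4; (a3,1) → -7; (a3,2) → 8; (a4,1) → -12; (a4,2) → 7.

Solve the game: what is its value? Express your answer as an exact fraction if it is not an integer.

68/31

Row minima: a1 → -4, a2 → -12, a3 → -7, a4 → -12; maximin = -4.
Column maxima: 1 → 12, 2 → 8; minimax = 8.
-4 ≠ 8, so there is no saddle point; optimal play is mixed.
a2 is strictly dominated by a3, so Player I never plays it.
a4 is strictly dominated by a3, so Player I never plays it.
On the remaining 2×2 (a1, a3 vs 1, 2):
Let Player I play a1 with probability p. Expected payoff against 1: 12p + (-7)(1−p) = 19p − 7; against 2: (-4)p + 8(1−p) = −12p + 8.
Setting these equal: 19p − 7 = −12p + 8 ⇒ 31p = 15 ⇒ p = 15/31, and the value is (19)·(15/31) − 7 = 68/31.
For Player II: with q = P(1), equating a1's and a3's payoffs gives 16q − 4 = −15q + 8 ⇒ q = 12/31.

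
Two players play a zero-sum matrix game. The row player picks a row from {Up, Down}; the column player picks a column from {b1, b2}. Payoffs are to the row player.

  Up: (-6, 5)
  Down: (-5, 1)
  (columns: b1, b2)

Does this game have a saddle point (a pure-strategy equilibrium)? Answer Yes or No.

Yes

Row minima: Up → -6, Down → -5; maximin = -5.
Column maxima: b1 → -5, b2 → 5; minimax = -5.
maximin = minimax = -5, so a saddle point exists.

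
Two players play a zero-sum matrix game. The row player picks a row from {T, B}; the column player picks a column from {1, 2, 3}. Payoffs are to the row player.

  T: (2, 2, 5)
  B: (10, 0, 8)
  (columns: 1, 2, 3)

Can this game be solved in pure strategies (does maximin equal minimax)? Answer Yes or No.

Row minima: T → 2, B → 0; maximin = 2.
Column maxima: 1 → 10, 2 → 2, 3 → 8; minimax = 2.
maximin = minimax = 2, so a saddle point exists.

Yes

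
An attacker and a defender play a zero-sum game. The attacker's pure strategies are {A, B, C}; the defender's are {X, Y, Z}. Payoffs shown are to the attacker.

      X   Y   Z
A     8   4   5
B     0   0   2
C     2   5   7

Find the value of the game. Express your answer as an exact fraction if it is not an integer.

32/7

Row minima: A → 4, B → 0, C → 2; maximin = 4.
Column maxima: X → 8, Y → 5, Z → 7; minimax = 5.
4 ≠ 5, so there is no saddle point; optimal play is mixed.
B is strictly dominated by A, so the attacker never plays it.
Z is strictly dominated by Y (it gives the attacker strictly more in every row), so the defender never plays it.
On the remaining 2×2 (A, C vs X, Y):
Let the attacker play A with probability p. Expected payoff against X: 8p + 2(1−p) = 6p + 2; against Y: 4p + 5(1−p) = −p + 5.
Setting these equal: 6p + 2 = −p + 5 ⇒ 7p = 3 ⇒ p = 3/7, and the value is (6)·(3/7) + 2 = 32/7.
For the defender: with q = P(X), equating A's and C's payoffs gives 4q + 4 = −3q + 5 ⇒ q = 1/7.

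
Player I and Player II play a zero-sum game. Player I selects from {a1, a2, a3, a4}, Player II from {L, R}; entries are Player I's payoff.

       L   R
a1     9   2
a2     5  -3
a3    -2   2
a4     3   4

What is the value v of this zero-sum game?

15/4

Row minima: a1 → 2, a2 → -3, a3 → -2, a4 → 3; maximin = 3.
Column maxima: L → 9, R → 4; minimax = 4.
3 ≠ 4, so there is no saddle point; optimal play is mixed.
a2 is strictly dominated by a1, so Player I never plays it.
a3 is strictly dominated by a4, so Player I never plays it.
On the remaining 2×2 (a1, a4 vs L, R):
Let Player I play a1 with probability p. Expected payoff against L: 9p + 3(1−p) = 6p + 3; against R: 2p + 4(1−p) = −2p + 4.
Setting these equal: 6p + 3 = −2p + 4 ⇒ 8p = 1 ⇒ p = 1/8, and the value is (6)·(1/8) + 3 = 15/4.
For Player II: with q = P(L), equating a1's and a4's payoffs gives 7q + 2 = −q + 4 ⇒ q = 1/4.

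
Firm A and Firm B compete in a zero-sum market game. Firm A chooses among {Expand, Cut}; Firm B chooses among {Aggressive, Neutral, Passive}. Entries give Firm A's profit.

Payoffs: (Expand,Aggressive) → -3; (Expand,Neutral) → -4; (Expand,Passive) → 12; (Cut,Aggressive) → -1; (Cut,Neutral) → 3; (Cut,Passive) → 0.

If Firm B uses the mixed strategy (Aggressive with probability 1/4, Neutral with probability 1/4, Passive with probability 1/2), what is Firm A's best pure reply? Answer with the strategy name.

Expand

Expected payoff of Expand: (1/4)·(-3) + (1/4)·(-4) + (1/2)·12 = 17/4.
Expected payoff of Cut: (1/4)·(-1) + (1/4)·3 + (1/2)·0 = 1/2.
The largest is 17/4, so Firm A's best response is Expand.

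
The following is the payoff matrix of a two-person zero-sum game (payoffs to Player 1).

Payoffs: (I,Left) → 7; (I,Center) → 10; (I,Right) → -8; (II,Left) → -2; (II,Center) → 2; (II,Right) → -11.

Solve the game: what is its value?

Row minima: I → -8, II → -11; maximin = -8.
Column maxima: Left → 7, Center → 10, Right → -8; minimax = -8.
Since maximin = minimax = -8, there is a saddle point and the value is -8.

-8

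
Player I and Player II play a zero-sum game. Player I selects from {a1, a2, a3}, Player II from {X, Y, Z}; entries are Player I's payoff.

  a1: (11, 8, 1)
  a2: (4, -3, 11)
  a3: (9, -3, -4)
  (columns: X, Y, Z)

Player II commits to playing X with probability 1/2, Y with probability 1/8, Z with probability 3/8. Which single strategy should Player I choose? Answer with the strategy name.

a1

Expected payoff of a1: (1/2)·11 + (1/8)·8 + (3/8)·1 = 55/8.
Expected payoff of a2: (1/2)·4 + (1/8)·(-3) + (3/8)·11 = 23/4.
Expected payoff of a3: (1/2)·9 + (1/8)·(-3) + (3/8)·(-4) = 21/8.
The largest is 55/8, so Player I's best response is a1.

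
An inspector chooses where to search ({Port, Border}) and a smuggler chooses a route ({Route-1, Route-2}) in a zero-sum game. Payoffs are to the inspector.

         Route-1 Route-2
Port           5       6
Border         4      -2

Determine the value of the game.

Row minima: Port → 5, Border → -2; maximin = 5.
Column maxima: Route-1 → 5, Route-2 → 6; minimax = 5.
Since maximin = minimax = 5, there is a saddle point and the value is 5.

5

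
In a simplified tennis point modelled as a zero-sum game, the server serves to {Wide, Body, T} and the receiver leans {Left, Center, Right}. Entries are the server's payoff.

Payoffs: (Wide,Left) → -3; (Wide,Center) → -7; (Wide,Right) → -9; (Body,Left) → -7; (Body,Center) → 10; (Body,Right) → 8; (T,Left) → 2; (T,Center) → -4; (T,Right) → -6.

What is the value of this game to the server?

Row minima: Wide → -9, Body → -7, T → -6; maximin = -6.
Column maxima: Left → 2, Center → 10, Right → 8; minimax = 2.
-6 ≠ 2, so there is no saddle point; optimal play is mixed.
Wide is strictly dominated by T, so the server never plays it.
Center is strictly dominated by Right (it gives the server strictly more in every row), so the receiver never plays it.
On the remaining 2×2 (Body, T vs Left, Right):
Let the server play Body with probability p. Expected payoff against Left: (-7)p + 2(1−p) = −9p + 2; against Right: 8p + (-6)(1−p) = 14p − 6.
Setting these equal: −9p + 2 = 14p − 6 ⇒ −23p = -8 ⇒ p = 8/23, and the value is (-9)·(8/23) + 2 = -26/23.
For the receiver: with q = P(Left), equating Body's and T's payoffs gives −15q + 8 = 8q − 6 ⇒ q = 14/23.

-26/23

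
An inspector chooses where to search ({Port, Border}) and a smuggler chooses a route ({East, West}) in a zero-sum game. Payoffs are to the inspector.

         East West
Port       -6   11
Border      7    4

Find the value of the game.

101/20

Row minima: Port → -6, Border → 4; maximin = 4.
Column maxima: East → 7, West → 11; minimax = 7.
4 ≠ 7, so there is no saddle point; optimal play is mixed.
Let the inspector play Port with probability p. Expected payoff against East: (-6)p + 7(1−p) = −13p + 7; against West: 11p + 4(1−p) = 7p + 4.
Setting these equal: −13p + 7 = 7p + 4 ⇒ −20p = -3 ⇒ p = 3/20, and the value is (-13)·(3/20) + 7 = 101/20.
For the smuggler: with q = P(East), equating Port's and Border's payoffs gives −17q + 11 = 3q + 4 ⇒ q = 7/20.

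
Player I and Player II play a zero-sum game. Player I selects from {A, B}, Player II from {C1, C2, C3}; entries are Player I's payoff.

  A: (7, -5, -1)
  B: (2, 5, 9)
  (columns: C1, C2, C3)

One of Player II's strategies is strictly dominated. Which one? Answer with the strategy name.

C3

C2 holds Player I's payoff strictly below C3 in every row: -5 < -1, 5 < 9.
So C3 is strictly dominated for Player II.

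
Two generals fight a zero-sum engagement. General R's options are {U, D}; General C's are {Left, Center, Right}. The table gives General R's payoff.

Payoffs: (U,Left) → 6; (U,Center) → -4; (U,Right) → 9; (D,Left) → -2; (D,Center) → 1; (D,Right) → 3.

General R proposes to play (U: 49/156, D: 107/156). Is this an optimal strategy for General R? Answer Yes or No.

No

Against Left this mix gives (49/156)·6 + (107/156)·(-2) = 20/39.
Against Center this mix gives (49/156)·(-4) + (107/156)·1 = -89/156.
Against Right this mix gives (49/156)·9 + (107/156)·3 = 127/26.
General C will play Center, holding General R to -89/156. Shifting weight toward the row that does better against Center would raise this floor (the equalizing mix achieves -2/13 against both Center and Left), so the proposed strategy is not optimal.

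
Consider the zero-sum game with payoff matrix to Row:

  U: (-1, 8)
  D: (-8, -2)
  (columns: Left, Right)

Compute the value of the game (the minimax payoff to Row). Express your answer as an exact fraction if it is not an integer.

Row minima: U → -1, D → -8; maximin = -1.
Column maxima: Left → -1, Right → 8; minimax = -1.
Since maximin = minimax = -1, there is a saddle point and the value is -1.

-1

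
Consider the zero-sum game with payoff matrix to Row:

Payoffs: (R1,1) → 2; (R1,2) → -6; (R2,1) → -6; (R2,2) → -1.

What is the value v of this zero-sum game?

Row minima: R1 → -6, R2 → -6; maximin = -6.
Column maxima: 1 → 2, 2 → -1; minimax = -1.
-6 ≠ -1, so there is no saddle point; optimal play is mixed.
Let Row play R1 with probability p. Expected payoff against 1: 2p + (-6)(1−p) = 8p − 6; against 2: (-6)p + (-1)(1−p) = −5p − 1.
Setting these equal: 8p − 6 = −5p − 1 ⇒ 13p = 5 ⇒ p = 5/13, and the value is (8)·(5/13) − 6 = -38/13.
For Column: with q = P(1), equating R1's and R2's payoffs gives 8q − 6 = −5q − 1 ⇒ q = 5/13.

-38/13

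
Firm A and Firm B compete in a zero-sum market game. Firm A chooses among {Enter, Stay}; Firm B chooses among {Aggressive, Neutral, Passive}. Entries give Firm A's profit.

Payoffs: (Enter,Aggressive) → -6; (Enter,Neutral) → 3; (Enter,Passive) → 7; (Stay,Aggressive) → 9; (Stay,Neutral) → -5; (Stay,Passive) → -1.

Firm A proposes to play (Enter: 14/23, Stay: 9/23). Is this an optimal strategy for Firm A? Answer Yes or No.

Yes

Against Aggressive this mix gives (14/23)·(-6) + (9/23)·9 = -3/23.
Against Neutral this mix gives (14/23)·3 + (9/23)·(-5) = -3/23.
Against Passive this mix gives (14/23)·7 + (9/23)·(-1) = 89/23.
All of Firm B's active replies (Aggressive, Neutral) yield -3/23, and no column does worse for Firm A. The mix makes Firm B indifferent and guarantees -3/23, so it is optimal.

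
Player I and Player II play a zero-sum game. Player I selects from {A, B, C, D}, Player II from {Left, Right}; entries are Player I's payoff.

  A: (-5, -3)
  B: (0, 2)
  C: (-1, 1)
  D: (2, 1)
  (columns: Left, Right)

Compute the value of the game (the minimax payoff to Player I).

Row minima: A → -5, B → 0, C → -1, D → 1; maximin = 1.
Column maxima: Left → 2, Right → 2; minimax = 2.
1 ≠ 2, so there is no saddle point; optimal play is mixed.
A is strictly dominated by B, so Player I never plays it.
C is strictly dominated by B, so Player I never plays it.
On the remaining 2×2 (B, D vs Left, Right):
Let Player I play B with probability p. Expected payoff against Left: 0p + 2(1−p) = −2p + 2; against Right: 2p + 1(1−p) = p + 1.
Setting these equal: −2p + 2 = p + 1 ⇒ −3p = -1 ⇒ p = 1/3, and the value is (-2)·(1/3) + 2 = 4/3.
For Player II: with q = P(Left), equating B's and D's payoffs gives −2q + 2 = q + 1 ⇒ q = 1/3.

4/3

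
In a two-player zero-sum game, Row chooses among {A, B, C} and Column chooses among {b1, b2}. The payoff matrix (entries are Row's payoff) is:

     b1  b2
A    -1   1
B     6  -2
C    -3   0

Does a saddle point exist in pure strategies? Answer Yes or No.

Row minima: A → -1, B → -2, C → -3; maximin = -1.
Column maxima: b1 → 6, b2 → 1; minimax = 1.
-1 ≠ 1, so no pure-strategy equilibrium exists.

No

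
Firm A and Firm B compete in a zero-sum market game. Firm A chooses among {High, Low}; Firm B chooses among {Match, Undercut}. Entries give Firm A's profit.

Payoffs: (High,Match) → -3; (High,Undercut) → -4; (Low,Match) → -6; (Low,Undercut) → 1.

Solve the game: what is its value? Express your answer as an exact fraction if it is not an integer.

-27/8

Row minima: High → -4, Low → -6; maximin = -4.
Column maxima: Match → -3, Undercut → 1; minimax = -3.
-4 ≠ -3, so there is no saddle point; optimal play is mixed.
Let Firm A play High with probability p. Expected payoff against Match: (-3)p + (-6)(1−p) = 3p − 6; against Undercut: (-4)p + 1(1−p) = −5p + 1.
Setting these equal: 3p − 6 = −5p + 1 ⇒ 8p = 7 ⇒ p = 7/8, and the value is (3)·(7/8) − 6 = -27/8.
For Firm B: with q = P(Match), equating High's and Low's payoffs gives q − 4 = −7q + 1 ⇒ q = 5/8.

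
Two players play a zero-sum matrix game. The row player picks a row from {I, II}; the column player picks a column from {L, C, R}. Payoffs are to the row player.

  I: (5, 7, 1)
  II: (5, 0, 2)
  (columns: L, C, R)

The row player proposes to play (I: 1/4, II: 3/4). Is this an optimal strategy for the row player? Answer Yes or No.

Against L this mix gives (1/4)·5 + (3/4)·5 = 5.
Against C this mix gives (1/4)·7 + (3/4)·0 = 7/4.
Against R this mix gives (1/4)·1 + (3/4)·2 = 7/4.
All of the column player's active replies (C, R) yield 7/4, and no column does worse for the row player. The mix makes the column player indifferent and guarantees 7/4, so it is optimal.

Yes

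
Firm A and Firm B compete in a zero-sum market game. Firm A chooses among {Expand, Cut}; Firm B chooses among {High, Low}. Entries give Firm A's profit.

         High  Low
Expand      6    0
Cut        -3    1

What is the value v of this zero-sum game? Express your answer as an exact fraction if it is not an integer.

3/5

Row minima: Expand → 0, Cut → -3; maximin = 0.
Column maxima: High → 6, Low → 1; minimax = 1.
0 ≠ 1, so there is no saddle point; optimal play is mixed.
Let Firm A play Expand with probability p. Expected payoff against High: 6p + (-3)(1−p) = 9p − 3; against Low: 0p + 1(1−p) = −p + 1.
Setting these equal: 9p − 3 = −p + 1 ⇒ 10p = 4 ⇒ p = 2/5, and the value is (9)·(2/5) − 3 = 3/5.
For Firm B: with q = P(High), equating Expand's and Cut's payoffs gives 6q = −4q + 1 ⇒ q = 1/10.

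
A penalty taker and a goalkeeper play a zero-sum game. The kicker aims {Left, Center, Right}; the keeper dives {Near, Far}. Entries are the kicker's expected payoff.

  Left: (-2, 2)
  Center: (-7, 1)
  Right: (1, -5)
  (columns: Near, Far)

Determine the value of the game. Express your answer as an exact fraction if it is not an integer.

Row minima: Left → -2, Center → -7, Right → -5; maximin = -2.
Column maxima: Near → 1, Far → 2; minimax = 1.
-2 ≠ 1, so there is no saddle point; optimal play is mixed.
Center is strictly dominated by Left, so the kicker never plays it.
On the remaining 2×2 (Left, Right vs Near, Far):
Let the kicker play Left with probability p. Expected payoff against Near: (-2)p + 1(1−p) = −3p + 1; against Far: 2p + (-5)(1−p) = 7p − 5.
Setting these equal: −3p + 1 = 7p − 5 ⇒ −10p = -6 ⇒ p = 3/5, and the value is (-3)·(3/5) + 1 = -4/5.
For the keeper: with q = P(Near), equating Left's and Right's payoffs gives −4q + 2 = 6q − 5 ⇒ q = 7/10.

-4/5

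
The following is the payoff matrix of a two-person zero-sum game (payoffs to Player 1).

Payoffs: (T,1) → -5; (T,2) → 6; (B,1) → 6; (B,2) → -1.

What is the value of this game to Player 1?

Row minima: T → -5, B → -1; maximin = -1.
Column maxima: 1 → 6, 2 → 6; minimax = 6.
-1 ≠ 6, so there is no saddle point; optimal play is mixed.
Let Player 1 play T with probability p. Expected payoff against 1: (-5)p + 6(1−p) = −11p + 6; against 2: 6p + (-1)(1−p) = 7p − 1.
Setting these equal: −11p + 6 = 7p − 1 ⇒ −18p = -7 ⇒ p = 7/18, and the value is (-11)·(7/18) + 6 = 31/18.
For Player 2: with q = P(1), equating T's and B's payoffs gives −11q + 6 = 7q − 1 ⇒ q = 7/18.

31/18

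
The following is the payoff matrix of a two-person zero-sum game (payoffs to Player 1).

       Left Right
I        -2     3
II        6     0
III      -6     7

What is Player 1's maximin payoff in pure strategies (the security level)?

Row minima: I → -2, II → 0, III → -6.
The best of these is 0.

0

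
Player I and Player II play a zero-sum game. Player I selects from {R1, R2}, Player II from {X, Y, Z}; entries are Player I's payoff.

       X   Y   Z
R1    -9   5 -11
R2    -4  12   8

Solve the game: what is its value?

Row minima: R1 → -11, R2 → -4; maximin = -4.
Column maxima: X → -4, Y → 12, Z → 8; minimax = -4.
Since maximin = minimax = -4, there is a saddle point and the value is -4.

-4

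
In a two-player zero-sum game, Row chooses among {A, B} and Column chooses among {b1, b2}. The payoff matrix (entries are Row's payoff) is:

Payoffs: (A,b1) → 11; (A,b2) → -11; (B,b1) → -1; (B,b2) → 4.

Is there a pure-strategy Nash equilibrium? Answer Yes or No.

Row minima: A → -11, B → -1; maximin = -1.
Column maxima: b1 → 11, b2 → 4; minimax = 4.
-1 ≠ 4, so no pure-strategy equilibrium exists.

No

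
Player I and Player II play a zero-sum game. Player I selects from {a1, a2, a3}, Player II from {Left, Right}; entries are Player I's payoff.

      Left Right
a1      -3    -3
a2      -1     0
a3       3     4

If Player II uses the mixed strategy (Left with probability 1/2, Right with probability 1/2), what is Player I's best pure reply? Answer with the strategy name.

Expected payoff of a1: (1/2)·(-3) + (1/2)·(-3) = -3.
Expected payoff of a2: (1/2)·(-1) + (1/2)·0 = -1/2.
Expected payoff of a3: (1/2)·3 + (1/2)·4 = 7/2.
The largest is 7/2, so Player I's best response is a3.

a3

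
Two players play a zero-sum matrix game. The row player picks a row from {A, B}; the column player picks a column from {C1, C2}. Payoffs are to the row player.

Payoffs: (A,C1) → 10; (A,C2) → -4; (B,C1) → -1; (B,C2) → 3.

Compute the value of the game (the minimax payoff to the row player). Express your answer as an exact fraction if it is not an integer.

13/9

Row minima: A → -4, B → -1; maximin = -1.
Column maxima: C1 → 10, C2 → 3; minimax = 3.
-1 ≠ 3, so there is no saddle point; optimal play is mixed.
Let the row player play A with probability p. Expected payoff against C1: 10p + (-1)(1−p) = 11p − 1; against C2: (-4)p + 3(1−p) = −7p + 3.
Setting these equal: 11p − 1 = −7p + 3 ⇒ 18p = 4 ⇒ p = 2/9, and the value is (11)·(2/9) − 1 = 13/9.
For the column player: with q = P(C1), equating A's and B's payoffs gives 14q − 4 = −4q + 3 ⇒ q = 7/18.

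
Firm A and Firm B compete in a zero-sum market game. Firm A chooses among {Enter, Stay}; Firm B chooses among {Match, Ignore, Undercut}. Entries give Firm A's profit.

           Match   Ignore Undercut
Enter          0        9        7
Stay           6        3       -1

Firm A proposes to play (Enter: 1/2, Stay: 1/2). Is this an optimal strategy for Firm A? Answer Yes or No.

Against Match this mix gives (1/2)·0 + (1/2)·6 = 3.
Against Ignore this mix gives (1/2)·9 + (1/2)·3 = 6.
Against Undercut this mix gives (1/2)·7 + (1/2)·(-1) = 3.
All of Firm B's active replies (Match, Undercut) yield 3, and no column does worse for Firm A. The mix makes Firm B indifferent and guarantees 3, so it is optimal.

Yes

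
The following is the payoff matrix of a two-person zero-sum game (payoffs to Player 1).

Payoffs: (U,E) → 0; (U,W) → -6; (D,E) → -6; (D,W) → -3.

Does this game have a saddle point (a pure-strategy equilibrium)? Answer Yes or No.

No

Row minima: U → -6, D → -6; maximin = -6.
Column maxima: E → 0, W → -3; minimax = -3.
-6 ≠ -3, so no pure-strategy equilibrium exists.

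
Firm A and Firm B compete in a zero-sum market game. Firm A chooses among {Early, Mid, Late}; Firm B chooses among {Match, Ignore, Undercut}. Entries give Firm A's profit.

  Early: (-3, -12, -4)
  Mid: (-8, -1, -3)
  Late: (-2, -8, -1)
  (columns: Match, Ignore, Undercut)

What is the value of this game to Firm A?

-62/13

Row minima: Early → -12, Mid → -8, Late → -8; maximin = -8.
Column maxima: Match → -2, Ignore → -1, Undercut → -1; minimax = -2.
-8 ≠ -2, so there is no saddle point; optimal play is mixed.
Early is strictly dominated by Late, so Firm A never plays it.
With Early eliminated, Undercut is strictly dominated by Match (it gives Firm A strictly more in every remaining row), so Firm B never plays it.
On the remaining 2×2 (Mid, Late vs Match, Ignore):
Let Firm A play Mid with probability p. Expected payoff against Match: (-8)p + (-2)(1−p) = −6p − 2; against Ignore: (-1)p + (-8)(1−p) = 7p − 8.
Setting these equal: −6p − 2 = 7p − 8 ⇒ −13p = -6 ⇒ p = 6/13, and the value is (-6)·(6/13) − 2 = -62/13.
For Firm B: with q = P(Match), equating Mid's and Late's payoffs gives −7q − 1 = 6q − 8 ⇒ q = 7/13.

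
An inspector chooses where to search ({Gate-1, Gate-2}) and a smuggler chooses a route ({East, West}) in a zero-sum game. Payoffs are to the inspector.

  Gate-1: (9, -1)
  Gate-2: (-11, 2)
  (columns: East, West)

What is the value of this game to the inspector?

Row minima: Gate-1 → -1, Gate-2 → -11; maximin = -1.
Column maxima: East → 9, West → 2; minimax = 2.
-1 ≠ 2, so there is no saddle point; optimal play is mixed.
Let the inspector play Gate-1 with probability p. Expected payoff against East: 9p + (-11)(1−p) = 20p − 11; against West: (-1)p + 2(1−p) = −3p + 2.
Setting these equal: 20p − 11 = −3p + 2 ⇒ 23p = 13 ⇒ p = 13/23, and the value is (20)·(13/23) − 11 = 7/23.
For the smuggler: with q = P(East), equating Gate-1's and Gate-2's payoffs gives 10q − 1 = −13q + 2 ⇒ q = 3/23.

7/23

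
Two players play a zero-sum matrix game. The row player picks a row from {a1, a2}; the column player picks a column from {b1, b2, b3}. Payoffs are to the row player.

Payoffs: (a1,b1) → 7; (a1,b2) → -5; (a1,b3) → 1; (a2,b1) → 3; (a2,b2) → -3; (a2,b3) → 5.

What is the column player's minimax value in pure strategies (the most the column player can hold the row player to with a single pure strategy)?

Column maxima: b1 → 7, b2 → -3, b3 → 5.
The smallest of these is -3.

-3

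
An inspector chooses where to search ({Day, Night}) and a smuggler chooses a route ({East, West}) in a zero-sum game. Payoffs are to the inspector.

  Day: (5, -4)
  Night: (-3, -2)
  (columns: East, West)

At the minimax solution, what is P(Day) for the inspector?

Row minima: Day → -4, Night → -3; maximin = -3.
Column maxima: East → 5, West → -2; minimax = -2.
-3 ≠ -2, so there is no saddle point; optimal play is mixed.
Let the inspector play Day with probability p. Expected payoff against East: 5p + (-3)(1−p) = 8p − 3; against West: (-4)p + (-2)(1−p) = −2p − 2.
Setting these equal: 8p − 3 = −2p − 2 ⇒ 10p = 1 ⇒ p = 1/10, and the value is (8)·(1/10) − 3 = -11/5.
For the smuggler: with q = P(East), equating Day's and Night's payoffs gives 9q − 4 = −q − 2 ⇒ q = 1/5.

1/10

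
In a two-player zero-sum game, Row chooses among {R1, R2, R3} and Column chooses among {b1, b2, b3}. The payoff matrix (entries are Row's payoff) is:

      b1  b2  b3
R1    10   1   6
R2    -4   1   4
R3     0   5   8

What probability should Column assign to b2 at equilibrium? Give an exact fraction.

5/7

Row minima: R1 → 1, R2 → -4, R3 → 0; maximin = 1.
Column maxima: b1 → 10, b2 → 5, b3 → 8; minimax = 5.
1 ≠ 5, so there is no saddle point; optimal play is mixed.
R2 is strictly dominated by R3, so Row never plays it.
b3 is strictly dominated by b2 (it gives Row strictly more in every row), so Column never plays it.
On the remaining 2×2 (R1, R3 vs b1, b2):
Let Row play R1 with probability p. Expected payoff against b1: 10p + 0(1−p) = 10p; against b2: 1p + 5(1−p) = −4p + 5.
Setting these equal: 10p = −4p + 5 ⇒ 14p = 5 ⇒ p = 5/14, and the value is (10)·(5/14) = 25/7.
For Column: with q = P(b1), equating R1's and R3's payoffs gives 9q + 1 = −5q + 5 ⇒ q = 2/7.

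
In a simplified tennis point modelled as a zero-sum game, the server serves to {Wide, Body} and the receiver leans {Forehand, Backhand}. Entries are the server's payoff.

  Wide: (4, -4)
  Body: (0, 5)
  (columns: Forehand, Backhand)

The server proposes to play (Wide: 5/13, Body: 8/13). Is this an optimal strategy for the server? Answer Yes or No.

Against Forehand this mix gives (5/13)·4 + (8/13)·0 = 20/13.
Against Backhand this mix gives (5/13)·(-4) + (8/13)·5 = 20/13.
All of the receiver's active replies (Forehand, Backhand) yield 20/13, and no column does worse for the server. The mix makes the receiver indifferent and guarantees 20/13, so it is optimal.

Yes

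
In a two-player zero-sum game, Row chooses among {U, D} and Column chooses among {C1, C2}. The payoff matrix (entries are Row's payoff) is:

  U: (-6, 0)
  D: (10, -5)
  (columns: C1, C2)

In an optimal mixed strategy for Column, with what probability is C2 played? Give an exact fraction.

Row minima: U → -6, D → -5; maximin = -5.
Column maxima: C1 → 10, C2 → 0; minimax = 0.
-5 ≠ 0, so there is no saddle point; optimal play is mixed.
Let Row play U with probability p. Expected payoff against C1: (-6)p + 10(1−p) = −16p + 10; against C2: 0p + (-5)(1−p) = 5p − 5.
Setting these equal: −16p + 10 = 5p − 5 ⇒ −21p = -15 ⇒ p = 5/7, and the value is (-16)·(5/7) + 10 = -10/7.
For Column: with q = P(C1), equating U's and D's payoffs gives −6q = 15q − 5 ⇒ q = 5/21.

16/21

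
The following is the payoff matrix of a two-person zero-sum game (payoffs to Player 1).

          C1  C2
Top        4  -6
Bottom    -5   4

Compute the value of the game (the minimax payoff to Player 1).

-14/19

Row minima: Top → -6, Bottom → -5; maximin = -5.
Column maxima: C1 → 4, C2 → 4; minimax = 4.
-5 ≠ 4, so there is no saddle point; optimal play is mixed.
Let Player 1 play Top with probability p. Expected payoff against C1: 4p + (-5)(1−p) = 9p − 5; against C2: (-6)p + 4(1−p) = −10p + 4.
Setting these equal: 9p − 5 = −10p + 4 ⇒ 19p = 9 ⇒ p = 9/19, and the value is (9)·(9/19) − 5 = -14/19.
For Player 2: with q = P(C1), equating Top's and Bottom's payoffs gives 10q − 6 = −9q + 4 ⇒ q = 10/19.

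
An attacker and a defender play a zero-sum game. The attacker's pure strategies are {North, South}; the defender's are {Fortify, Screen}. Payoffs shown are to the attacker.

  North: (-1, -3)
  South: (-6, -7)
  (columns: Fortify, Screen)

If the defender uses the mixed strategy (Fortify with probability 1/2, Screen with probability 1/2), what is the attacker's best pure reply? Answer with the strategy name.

Expected payoff of North: (1/2)·(-1) + (1/2)·(-3) = -2.
Expected payoff of South: (1/2)·(-6) + (1/2)·(-7) = -13/2.
The largest is -2, so the attacker's best response is North.

North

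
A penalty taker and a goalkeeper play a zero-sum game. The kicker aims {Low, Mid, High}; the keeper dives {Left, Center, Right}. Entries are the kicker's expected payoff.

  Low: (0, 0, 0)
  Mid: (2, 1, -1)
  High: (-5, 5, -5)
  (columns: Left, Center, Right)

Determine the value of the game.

0

Row minima: Low → 0, Mid → -1, High → -5; maximin = 0.
Column maxima: Left → 2, Center → 5, Right → 0; minimax = 0.
Since maximin = minimax = 0, there is a saddle point and the value is 0.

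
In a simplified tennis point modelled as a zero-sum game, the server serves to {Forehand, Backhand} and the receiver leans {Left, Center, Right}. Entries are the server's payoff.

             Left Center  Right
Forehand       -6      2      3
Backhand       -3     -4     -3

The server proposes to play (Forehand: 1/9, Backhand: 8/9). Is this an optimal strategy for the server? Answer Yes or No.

Against Left this mix gives (1/9)·(-6) + (8/9)·(-3) = -10/3.
Against Center this mix gives (1/9)·2 + (8/9)·(-4) = -10/3.
Against Right this mix gives (1/9)·3 + (8/9)·(-3) = -7/3.
All of the receiver's active replies (Left, Center) yield -10/3, and no column does worse for the server. The mix makes the receiver indifferent and guarantees -10/3, so it is optimal.

Yes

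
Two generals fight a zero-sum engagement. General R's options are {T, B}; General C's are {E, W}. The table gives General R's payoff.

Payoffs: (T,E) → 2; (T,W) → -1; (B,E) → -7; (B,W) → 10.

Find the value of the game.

Row minima: T → -1, B → -7; maximin = -1.
Column maxima: E → 2, W → 10; minimax = 2.
-1 ≠ 2, so there is no saddle point; optimal play is mixed.
Let General R play T with probability p. Expected payoff against E: 2p + (-7)(1−p) = 9p − 7; against W: (-1)p + 10(1−p) = −11p + 10.
Setting these equal: 9p − 7 = −11p + 10 ⇒ 20p = 17 ⇒ p = 17/20, and the value is (9)·(17/20) − 7 = 13/20.
For General C: with q = P(E), equating T's and B's payoffs gives 3q − 1 = −17q + 10 ⇒ q = 11/20.

13/20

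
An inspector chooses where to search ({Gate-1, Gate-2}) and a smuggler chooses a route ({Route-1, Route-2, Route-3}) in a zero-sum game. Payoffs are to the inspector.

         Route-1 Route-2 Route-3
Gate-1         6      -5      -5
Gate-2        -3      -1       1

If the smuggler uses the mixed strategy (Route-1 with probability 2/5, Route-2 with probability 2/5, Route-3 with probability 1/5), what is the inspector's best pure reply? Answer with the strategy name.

Gate-1

Expected payoff of Gate-1: (2/5)·6 + (2/5)·(-5) + (1/5)·(-5) = -3/5.
Expected payoff of Gate-2: (2/5)·(-3) + (2/5)·(-1) + (1/5)·1 = -7/5.
The largest is -3/5, so the inspector's best response is Gate-1.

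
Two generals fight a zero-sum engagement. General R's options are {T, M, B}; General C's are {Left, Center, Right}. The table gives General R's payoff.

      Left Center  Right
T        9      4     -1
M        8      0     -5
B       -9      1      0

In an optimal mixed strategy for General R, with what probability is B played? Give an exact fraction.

Row minima: T → -1, M → -5, B → -9; maximin = -1.
Column maxima: Left → 9, Center → 4, Right → 0; minimax = 0.
-1 ≠ 0, so there is no saddle point; optimal play is mixed.
M is strictly dominated by T, so General R never plays it.
Center is strictly dominated by Right (it gives General R strictly more in every row), so General C never plays it.
On the remaining 2×2 (T, B vs Left, Right):
Let General R play T with probability p. Expected payoff against Left: 9p + (-9)(1−p) = 18p − 9; against Right: (-1)p + 0(1−p) = −p.
Setting these equal: 18p − 9 = −p ⇒ 19p = 9 ⇒ p = 9/19, and the value is (18)·(9/19) − 9 = -9/19.
For General C: with q = P(Left), equating T's and B's payoffs gives 10q − 1 = −9q ⇒ q = 1/19.

10/19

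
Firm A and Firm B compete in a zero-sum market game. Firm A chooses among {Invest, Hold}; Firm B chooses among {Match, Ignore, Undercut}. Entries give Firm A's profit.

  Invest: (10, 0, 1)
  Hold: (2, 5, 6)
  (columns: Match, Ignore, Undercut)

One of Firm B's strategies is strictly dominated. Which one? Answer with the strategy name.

Ignore holds Firm A's payoff strictly below Undercut in every row: 0 < 1, 5 < 6.
So Undercut is strictly dominated for Firm B.

Undercut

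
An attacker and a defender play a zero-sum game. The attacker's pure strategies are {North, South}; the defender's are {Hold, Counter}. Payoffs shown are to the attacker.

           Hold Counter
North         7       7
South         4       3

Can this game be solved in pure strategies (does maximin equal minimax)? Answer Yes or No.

Yes

Row minima: North → 7, South → 3; maximin = 7.
Column maxima: Hold → 7, Counter → 7; minimax = 7.
maximin = minimax = 7, so a saddle point exists.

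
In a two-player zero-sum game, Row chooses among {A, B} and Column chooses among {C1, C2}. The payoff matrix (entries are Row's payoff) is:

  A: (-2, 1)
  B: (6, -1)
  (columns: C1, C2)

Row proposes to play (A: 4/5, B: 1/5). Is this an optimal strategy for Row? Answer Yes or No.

Against C1 this mix gives (4/5)·(-2) + (1/5)·6 = -2/5.
Against C2 this mix gives (4/5)·1 + (1/5)·(-1) = 3/5.
Column will play C1, holding Row to -2/5. Shifting weight toward the row that does better against C1 would raise this floor (the equalizing mix achieves 2/5 against both C1 and C2), so the proposed strategy is not optimal.

No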